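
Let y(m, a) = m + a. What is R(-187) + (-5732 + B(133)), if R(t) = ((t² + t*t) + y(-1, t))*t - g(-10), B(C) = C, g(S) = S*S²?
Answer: -13047849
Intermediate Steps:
g(S) = S³
y(m, a) = a + m
R(t) = 1000 + t*(-1 + t + 2*t²) (R(t) = ((t² + t*t) + (t - 1))*t - 1*(-10)³ = ((t² + t²) + (-1 + t))*t - 1*(-1000) = (2*t² + (-1 + t))*t + 1000 = (-1 + t + 2*t²)*t + 1000 = t*(-1 + t + 2*t²) + 1000 = 1000 + t*(-1 + t + 2*t²))
R(-187) + (-5732 + B(133)) = (1000 + 2*(-187)³ - 187*(-1 - 187)) + (-5732 + 133) = (1000 + 2*(-6539203) - 187*(-188)) - 5599 = (1000 - 13078406 + 35156) - 5599 = -13042250 - 5599 = -13047849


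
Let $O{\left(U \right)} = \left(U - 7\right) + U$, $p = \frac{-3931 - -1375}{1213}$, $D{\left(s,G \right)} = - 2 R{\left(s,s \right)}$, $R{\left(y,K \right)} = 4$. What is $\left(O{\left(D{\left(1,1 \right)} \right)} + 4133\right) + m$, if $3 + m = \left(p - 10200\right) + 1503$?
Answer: $- \frac{5570226}{1213} \approx -4592.1$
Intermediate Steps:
$D{\left(s,G \right)} = -8$ ($D{\left(s,G \right)} = \left(-2\right) 4 = -8$)
$p = - \frac{2556}{1213}$ ($p = \left(-3931 + 1375\right) \frac{1}{1213} = \left(-2556\right) \frac{1}{1213} = - \frac{2556}{1213} \approx -2.1072$)
$O{\left(U \right)} = -7 + 2 U$ ($O{\left(U \right)} = \left(-7 + U\right) + U = -7 + 2 U$)
$m = - \frac{10555656}{1213}$ ($m = -3 + \left(\left(- \frac{2556}{1213} - 10200\right) + 1503\right) = -3 + \left(- \frac{12375156}{1213} + 1503\right) = -3 - \frac{10552017}{1213} = - \frac{10555656}{1213} \approx -8702.1$)
$\left(O{\left(D{\left(1,1 \right)} \right)} + 4133\right) + m = \left(\left(-7 + 2 \left(-8\right)\right) + 4133\right) - \frac{10555656}{1213} = \left(\left(-7 - 16\right) + 4133\right) - \frac{10555656}{1213} = \left(-23 + 4133\right) - \frac{10555656}{1213} = 4110 - \frac{10555656}{1213} = - \frac{5570226}{1213}$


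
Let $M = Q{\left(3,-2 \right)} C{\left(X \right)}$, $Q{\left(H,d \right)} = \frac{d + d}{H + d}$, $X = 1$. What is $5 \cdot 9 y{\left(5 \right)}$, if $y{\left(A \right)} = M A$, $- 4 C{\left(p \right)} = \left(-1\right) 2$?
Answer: $-450$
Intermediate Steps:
$C{\left(p \right)} = \frac{1}{2}$ ($C{\left(p \right)} = - \frac{\left(-1\right) 2}{4} = \left(- \frac{1}{4}\right) \left(-2\right) = \frac{1}{2}$)
$Q{\left(H,d \right)} = \frac{2 d}{H + d}$
$M = -2$ ($M = 2 \left(-2\right) \frac{1}{3 - 2} \cdot \frac{1}{2} = 2 \left(-2\right) 1^{-1} \cdot \frac{1}{2} = 2 \left(-2\right) 1 \cdot \frac{1}{2} = \left(-4\right) \frac{1}{2} = -2$)
$y{\left(A \right)} = - 2 A$
$5 \cdot 9 y{\left(5 \right)} = 5 \cdot 9 \left(\left(-2\right) 5\right) = 45 \left(-10\right) = -450$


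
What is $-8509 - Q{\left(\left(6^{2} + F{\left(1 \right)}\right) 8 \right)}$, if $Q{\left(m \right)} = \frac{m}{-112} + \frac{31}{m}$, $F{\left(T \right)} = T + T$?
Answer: $- \frac{18101593}{2128} \approx -8506.4$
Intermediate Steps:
$F{\left(T \right)} = 2 T$
$Q{\left(m \right)} = \frac{31}{m} - \frac{m}{112}$ ($Q{\left(m \right)} = m \left(- \frac{1}{112}\right) + \frac{31}{m} = - \frac{m}{112} + \frac{31}{m} = \frac{31}{m} - \frac{m}{112}$)
$-8509 - Q{\left(\left(6^{2} + F{\left(1 \right)}\right) 8 \right)} = -8509 - \left(\frac{31}{\left(6^{2} + 2 \cdot 1\right) 8} - \frac{\left(6^{2} + 2 \cdot 1\right) 8}{112}\right) = -8509 - \left(\frac{31}{\left(36 + 2\right) 8} - \frac{\left(36 + 2\right) 8}{112}\right) = -8509 - \left(\frac{31}{38 \cdot 8} - \frac{38 \cdot 8}{112}\right) = -8509 - \left(\frac{31}{304} - \frac{19}{7}\right) = -8509 - - \frac{5559}{2128} = -8509 + \frac{5559}{2128} = - \frac{18101593}{2128}$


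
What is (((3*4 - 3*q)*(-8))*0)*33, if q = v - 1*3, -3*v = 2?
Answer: 0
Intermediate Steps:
v = -2/3 (v = -1/3*2 = -2/3 ≈ -0.66667)
q = -11/3 (q = -2/3 - 1*3 = -2/3 - 3 = -11/3 ≈ -3.6667)
(((3*4 - 3*q)*(-8))*0)*33 = (((3*4 - 3*(-11/3))*(-8))*0)*33 = (((12 + 11)*(-8))*0)*33 = ((23*(-8))*0)*33 = -184*0*33 = 0*33 = 0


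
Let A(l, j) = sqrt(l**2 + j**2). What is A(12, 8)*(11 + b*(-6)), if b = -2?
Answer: 92*sqrt(13) ≈ 331.71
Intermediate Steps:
A(l, j) = sqrt(j**2 + l**2)
A(12, 8)*(11 + b*(-6)) = sqrt(8**2 + 12**2)*(11 - 2*(-6)) = sqrt(64 + 144)*(11 + 12) = sqrt(208)*23 = (4*sqrt(13))*23 = 92*sqrt(13)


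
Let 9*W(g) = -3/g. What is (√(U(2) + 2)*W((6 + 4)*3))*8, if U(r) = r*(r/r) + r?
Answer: -4*√6/45 ≈ -0.21773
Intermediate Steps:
U(r) = 2*r (U(r) = r*1 + r = r + r = 2*r)
W(g) = -1/(3*g) (W(g) = (-3/g)/9 = -1/(3*g))
(√(U(2) + 2)*W((6 + 4)*3))*8 = (√(2*2 + 2)*(-1/(3*(6 + 4))/3))*8 = (√(4 + 2)*(-1/(3*(10*3))))*8 = (√6*(-⅓/30))*8 = (√6*(-⅓*1/30))*8 = (√6*(-1/90))*8 = -√6/90*8 = -4*√6/45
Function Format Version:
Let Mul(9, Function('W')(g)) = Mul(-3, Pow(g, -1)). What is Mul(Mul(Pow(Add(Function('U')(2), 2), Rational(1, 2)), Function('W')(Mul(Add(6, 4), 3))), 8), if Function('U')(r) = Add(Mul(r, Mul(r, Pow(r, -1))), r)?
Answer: Mul(Rational(-4, 45), Pow(6, Rational(1, 2))) ≈ -0.21773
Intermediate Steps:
Function('U')(r) = Mul(2, r) (Function('U')(r) = Add(Mul(r, 1), r) = Add(r, r) = Mul(2, r))
Function('W')(g) = Mul(Rational(-1, 3), Pow(g, -1)) (Function('W')(g) = Mul(Rational(1, 9), Mul(-3, Pow(g, -1))) = Mul(Rational(-1, 3), Pow(g, -1)))
Mul(Mul(Pow(Add(Function('U')(2), 2), Rational(1, 2)), Function('W')(Mul(Add(6, 4), 3))), 8) = Mul(Mul(Pow(Add(Mul(2, 2), 2), Rational(1, 2)), Mul(Rational(-1, 3), Pow(Mul(Add(6, 4), 3), -1))), 8) = Mul(Mul(Pow(Add(4, 2), Rational(1, 2)), Mul(Rational(-1, 3), Pow(Mul(10, 3), -1))), 8) = Mul(Mul(Pow(6, Rational(1, 2)), Mul(Rational(-1, 3), Pow(30, -1))), 8) = Mul(Mul(Pow(6, Rational(1, 2)), Mul(Rational(-1, 3), Rational(1, 30))), 8) = Mul(Mul(Pow(6, Rational(1, 2)), Rational(-1, 90)), 8) = Mul(Mul(Rational(-1, 90), Pow(6, Rational(1, 2))), 8) = Mul(Rational(-4, 45), Pow(6, Rational(1, 2)))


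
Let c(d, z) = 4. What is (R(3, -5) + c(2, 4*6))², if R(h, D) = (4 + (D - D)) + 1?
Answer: 81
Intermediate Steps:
R(h, D) = 5 (R(h, D) = (4 + 0) + 1 = 4 + 1 = 5)
(R(3, -5) + c(2, 4*6))² = (5 + 4)² = 9² = 81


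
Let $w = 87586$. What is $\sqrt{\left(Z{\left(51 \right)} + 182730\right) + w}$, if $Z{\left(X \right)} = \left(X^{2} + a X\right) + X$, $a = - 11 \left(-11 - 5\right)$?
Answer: $2 \sqrt{70486} \approx 530.98$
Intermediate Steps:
$a = 176$ ($a = \left(-11\right) \left(-16\right) = 176$)
$Z{\left(X \right)} = X^{2} + 177 X$ ($Z{\left(X \right)} = \left(X^{2} + 176 X\right) + X = X^{2} + 177 X$)
$\sqrt{\left(Z{\left(51 \right)} + 182730\right) + w} = \sqrt{\left(51 \left(177 + 51\right) + 182730\right) + 87586} = \sqrt{\left(51 \cdot 228 + 182730\right) + 87586} = \sqrt{\left(11628 + 182730\right) + 87586} = \sqrt{194358 + 87586} = \sqrt{281944} = 2 \sqrt{70486}$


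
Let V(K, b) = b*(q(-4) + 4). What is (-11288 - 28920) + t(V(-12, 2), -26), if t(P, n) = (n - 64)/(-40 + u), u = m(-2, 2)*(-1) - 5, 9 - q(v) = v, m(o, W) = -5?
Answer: -160823/4 ≈ -40206.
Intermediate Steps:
q(v) = 9 - v
u = 0 (u = -5*(-1) - 5 = 5 - 5 = 0)
V(K, b) = 17*b (V(K, b) = b*((9 - 1*(-4)) + 4) = b*((9 + 4) + 4) = b*(13 + 4) = b*17 = 17*b)
t(P, n) = 8/5 - n/40 (t(P, n) = (n - 64)/(-40 + 0) = (-64 + n)/(-40) = (-64 + n)*(-1/40) = 8/5 - n/40)
(-11288 - 28920) + t(V(-12, 2), -26) = (-11288 - 28920) + (8/5 - 1/40*(-26)) = -40208 + (8/5 + 13/20) = -40208 + 9/4 = -160823/4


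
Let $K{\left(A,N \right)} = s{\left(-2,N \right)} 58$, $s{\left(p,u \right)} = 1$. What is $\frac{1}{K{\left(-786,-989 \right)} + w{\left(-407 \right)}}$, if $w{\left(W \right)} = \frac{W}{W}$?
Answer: $\frac{1}{59} \approx 0.016949$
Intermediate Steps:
$w{\left(W \right)} = 1$
$K{\left(A,N \right)} = 58$ ($K{\left(A,N \right)} = 1 \cdot 58 = 58$)
$\frac{1}{K{\left(-786,-989 \right)} + w{\left(-407 \right)}} = \frac{1}{58 + 1} = \frac{1}{59}$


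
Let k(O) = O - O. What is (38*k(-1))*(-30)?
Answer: 0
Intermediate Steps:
k(O) = 0
(38*k(-1))*(-30) = (38*0)*(-30) = 0*(-30) = 0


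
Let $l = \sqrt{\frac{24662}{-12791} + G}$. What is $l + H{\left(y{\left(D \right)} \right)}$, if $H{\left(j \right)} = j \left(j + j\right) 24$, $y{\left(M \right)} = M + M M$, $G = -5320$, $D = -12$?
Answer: $836352 + \frac{i \sqrt{870718954562}}{12791} \approx 8.3635 \cdot 10^{5} + 72.952 i$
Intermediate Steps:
$y{\left(M \right)} = M + M^{2}$
$l = \frac{i \sqrt{870718954562}}{12791}$ ($l = \sqrt{\frac{24662}{-12791} - 5320} = \sqrt{24662 \left(- \frac{1}{12791}\right) - 5320} = \sqrt{- \frac{24662}{12791} - 5320} = \sqrt{- \frac{68072782}{12791}} = \frac{i \sqrt{870718954562}}{12791} \approx 72.952 i$)
$H{\left(j \right)} = 48 j^{2}$ ($H{\left(j \right)} = j 2 j 24 = 2 j^{2} \cdot 24 = 48 j^{2}$)
$l + H{\left(y{\left(D \right)} \right)} = \frac{i \sqrt{870718954562}}{12791} + 48 \left(- 12 \left(1 - 12\right)\right)^{2} = \frac{i \sqrt{870718954562}}{12791} + 48 \left(\left(-12\right) \left(-11\right)\right)^{2} = \frac{i \sqrt{870718954562}}{12791} + 48 \cdot 132^{2} = \frac{i \sqrt{870718954562}}{12791} + 48 \cdot 17424 = \frac{i \sqrt{870718954562}}{12791} + 836352 = 836352 + \frac{i \sqrt{870718954562}}{12791}$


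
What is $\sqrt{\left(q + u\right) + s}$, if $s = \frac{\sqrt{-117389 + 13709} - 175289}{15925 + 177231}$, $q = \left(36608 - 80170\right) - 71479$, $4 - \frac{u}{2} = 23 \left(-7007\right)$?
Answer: $\frac{\sqrt{1933440315471755 + 6953616 i \sqrt{5}}}{96578} \approx 455.29 + 1.8307 \cdot 10^{-6} i$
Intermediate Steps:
$u = 322330$ ($u = 8 - 2 \cdot 23 \left(-7007\right) = 8 - -322322 = 8 + 322322 = 322330$)
$q = -115041$ ($q = -43562 - 71479 = -115041$)
$s = - \frac{175289}{193156} + \frac{36 i \sqrt{5}}{48289}$ ($s = \frac{\sqrt{-103680} - 175289}{193156} = \left(144 i \sqrt{5} - 175289\right) \frac{1}{193156} = \left(-175289 + 144 i \sqrt{5}\right) \frac{1}{193156} = - \frac{175289}{193156} + \frac{36 i \sqrt{5}}{48289} \approx -0.9075 + 0.001667 i$)
$\sqrt{\left(q + u\right) + s} = \sqrt{\left(-115041 + 322330\right) - \left(\frac{175289}{193156} - \frac{36 i \sqrt{5}}{48289}\right)} = \sqrt{207289 - \left(\frac{175289}{193156} - \frac{36 i \sqrt{5}}{48289}\right)} = \sqrt{\frac{40038938795}{193156} + \frac{36 i \sqrt{5}}{48289}}$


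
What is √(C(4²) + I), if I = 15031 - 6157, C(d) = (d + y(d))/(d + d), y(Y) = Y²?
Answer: √35530/2 ≈ 94.247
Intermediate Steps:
C(d) = (d + d²)/(2*d) (C(d) = (d + d²)/(d + d) = (d + d²)/((2*d)) = (d + d²)*(1/(2*d)) = (d + d²)/(2*d))
I = 8874
√(C(4²) + I) = √((½ + (½)*4²) + 8874) = √((½ + (½)*16) + 8874) = √((½ + 8) + 8874) = √(17/2 + 8874) = √(17765/2) = √35530/2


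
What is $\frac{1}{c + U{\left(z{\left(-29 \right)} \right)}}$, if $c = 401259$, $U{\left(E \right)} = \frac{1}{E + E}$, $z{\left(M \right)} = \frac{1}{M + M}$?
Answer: $\frac{1}{401230} \approx 2.4923 \cdot 10^{-6}$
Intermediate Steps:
$z{\left(M \right)} = \frac{1}{2 M}$
$U{\left(E \right)} = \frac{1}{2 E}$
$\frac{1}{c + U{\left(z{\left(-29 \right)} \right)}} = \frac{1}{401259 + \frac{1}{2 \frac{1}{2 \left(-29\right)}}} = \frac{1}{401259 + \frac{1}{2 \cdot \frac{1}{2} \left(- \frac{1}{29}\right)}} = \frac{1}{401259 + \frac{1}{2 \left(- \frac{1}{58}\right)}} = \frac{1}{401259 + \frac{1}{2} \left(-58\right)} = \frac{1}{401259 - 29} = \frac{1}{401230}$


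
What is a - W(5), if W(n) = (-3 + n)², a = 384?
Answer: 380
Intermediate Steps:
a - W(5) = 384 - (-3 + 5)² = 384 - 1*2² = 384 - 1*4 = 384 - 4 = 380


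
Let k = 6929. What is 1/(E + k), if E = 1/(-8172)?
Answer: 8172/56623787 ≈ 0.00014432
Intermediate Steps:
E = -1/8172 ≈ -0.00012237
1/(E + k) = 1/(-1/8172 + 6929) = 1/(56623787/8172) = 8172/56623787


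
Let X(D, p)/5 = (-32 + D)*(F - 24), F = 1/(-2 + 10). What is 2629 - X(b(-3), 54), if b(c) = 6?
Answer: -1899/4 ≈ -474.75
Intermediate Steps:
F = ⅛ (F = 1/8 = ⅛ ≈ 0.12500)
X(D, p) = 3820 - 955*D/8 (X(D, p) = 5*((-32 + D)*(⅛ - 24)) = 5*((-32 + D)*(-191/8)) = 5*(764 - 191*D/8) = 3820 - 955*D/8)
2629 - X(b(-3), 54) = 2629 - (3820 - 955/8*6) = 2629 - (3820 - 2865/4) = 2629 - 1*12415/4 = 2629 - 12415/4 = -1899/4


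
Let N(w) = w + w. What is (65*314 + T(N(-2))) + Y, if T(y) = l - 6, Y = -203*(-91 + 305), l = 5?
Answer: -23033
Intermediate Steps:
Y = -43442 (Y = -203*214 = -43442)
N(w) = 2*w
T(y) = -1 (T(y) = 5 - 6 = -1)
(65*314 + T(N(-2))) + Y = (65*314 - 1) - 43442 = (20410 - 1) - 43442 = 20409 - 43442 = -23033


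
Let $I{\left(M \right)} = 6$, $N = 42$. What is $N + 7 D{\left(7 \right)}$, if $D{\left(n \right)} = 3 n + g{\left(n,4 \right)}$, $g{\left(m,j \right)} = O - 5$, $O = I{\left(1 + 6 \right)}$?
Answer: $196$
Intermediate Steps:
$O = 6$
$g{\left(m,j \right)} = 1$ ($g{\left(m,j \right)} = 6 - 5 = 1$)
$D{\left(n \right)} = 1 + 3 n$ ($D{\left(n \right)} = 3 n + 1 = 1 + 3 n$)
$N + 7 D{\left(7 \right)} = 42 + 7 \left(1 + 3 \cdot 7\right) = 42 + 7 \left(1 + 21\right) = 42 + 7 \cdot 22 = 42 + 154 = 196$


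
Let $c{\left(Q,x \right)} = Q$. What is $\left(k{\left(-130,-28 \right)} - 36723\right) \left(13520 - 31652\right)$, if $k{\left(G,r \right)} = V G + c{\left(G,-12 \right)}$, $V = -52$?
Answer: $545646276$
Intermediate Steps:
$k{\left(G,r \right)} = - 51 G$ ($k{\left(G,r \right)} = - 52 G + G = - 51 G$)
$\left(k{\left(-130,-28 \right)} - 36723\right) \left(13520 - 31652\right) = \left(\left(-51\right) \left(-130\right) - 36723\right) \left(13520 - 31652\right) = \left(6630 - 36723\right) \left(-18132\right) = \left(-30093\right) \left(-18132\right) = 545646276$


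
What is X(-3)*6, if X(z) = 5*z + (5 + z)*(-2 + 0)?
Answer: -114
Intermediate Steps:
X(z) = -10 + 3*z (X(z) = 5*z + (5 + z)*(-2) = 5*z + (-10 - 2*z) = -10 + 3*z)
X(-3)*6 = (-10 + 3*(-3))*6 = (-10 - 9)*6 = -19*6 = -114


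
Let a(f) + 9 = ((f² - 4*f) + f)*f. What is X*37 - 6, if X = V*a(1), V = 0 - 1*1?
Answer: 401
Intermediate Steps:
V = -1 (V = 0 - 1 = -1)
a(f) = -9 + f*(f² - 3*f) (a(f) = -9 + ((f² - 4*f) + f)*f = -9 + (f² - 3*f)*f = -9 + f*(f² - 3*f))
X = 11 (X = -(-9 + 1³ - 3*1²) = -(-9 + 1 - 3*1) = -(-9 + 1 - 3) = -1*(-11) = 11)
X*37 - 6 = 11*37 - 6 = 407 - 6 = 401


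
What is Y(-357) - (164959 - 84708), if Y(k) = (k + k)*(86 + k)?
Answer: 113243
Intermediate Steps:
Y(k) = 2*k*(86 + k) (Y(k) = (2*k)*(86 + k) = 2*k*(86 + k))
Y(-357) - (164959 - 84708) = 2*(-357)*(86 - 357) - (164959 - 84708) = 2*(-357)*(-271) - 1*80251 = 193494 - 80251 = 113243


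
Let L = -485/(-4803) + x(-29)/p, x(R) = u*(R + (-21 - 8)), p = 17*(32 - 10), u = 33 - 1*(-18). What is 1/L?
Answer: -52833/412526 ≈ -0.12807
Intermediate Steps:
u = 51 (u = 33 + 18 = 51)
p = 374 (p = 17*22 = 374)
x(R) = -1479 + 51*R (x(R) = 51*(R + (-21 - 8)) = 51*(R - 29) = 51*(-29 + R) = -1479 + 51*R)
L = -412526/52833 (L = -485/(-4803) + (-1479 + 51*(-29))/374 = -485*(-1/4803) + (-1479 - 1479)*(1/374) = 485/4803 - 2958*1/374 = 485/4803 - 87/11 = -412526/52833 ≈ -7.8081)
1/L = 1/(-412526/52833) = -52833/412526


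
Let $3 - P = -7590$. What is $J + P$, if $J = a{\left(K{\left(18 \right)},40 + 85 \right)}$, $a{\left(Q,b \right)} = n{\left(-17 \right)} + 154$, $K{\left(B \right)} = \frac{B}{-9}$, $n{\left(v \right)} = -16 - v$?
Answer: $7748$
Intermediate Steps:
$P = 7593$ ($P = 3 - -7590 = 3 + 7590 = 7593$)
$K{\left(B \right)} = - \frac{B}{9}$ ($K{\left(B \right)} = B \left(- \frac{1}{9}\right) = - \frac{B}{9}$)
$a{\left(Q,b \right)} = 155$ ($a{\left(Q,b \right)} = \left(-16 - -17\right) + 154 = \left(-16 + 17\right) + 154 = 1 + 154 = 155$)
$J = 155$
$J + P = 155 + 7593 = 7748$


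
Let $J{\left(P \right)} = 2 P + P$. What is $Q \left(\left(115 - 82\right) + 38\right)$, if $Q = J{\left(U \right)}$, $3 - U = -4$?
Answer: $1491$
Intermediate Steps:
$U = 7$ ($U = 3 - -4 = 3 + 4 = 7$)
$J{\left(P \right)} = 3 P$
$Q = 21$ ($Q = 3 \cdot 7 = 21$)
$Q \left(\left(115 - 82\right) + 38\right) = 21 \left(\left(115 - 82\right) + 38\right) = 21 \left(33 + 38\right) = 21 \cdot 71 = 1491$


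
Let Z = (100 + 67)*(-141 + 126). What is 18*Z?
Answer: -45090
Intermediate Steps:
Z = -2505 (Z = 167*(-15) = -2505)
18*Z = 18*(-2505) = -45090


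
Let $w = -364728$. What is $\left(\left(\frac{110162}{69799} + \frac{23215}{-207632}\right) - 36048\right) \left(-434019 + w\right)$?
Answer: $\frac{1871161923420325485}{64988816} \approx 2.8792 \cdot 10^{10}$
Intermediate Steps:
$\left(\left(\frac{110162}{69799} + \frac{23215}{-207632}\right) - 36048\right) \left(-434019 + w\right) = \left(\left(\frac{110162}{69799} + \frac{23215}{-207632}\right) - 36048\right) \left(-434019 - 364728\right) = \left(\left(110162 \cdot \frac{1}{69799} + 23215 \left(- \frac{1}{207632}\right)\right) - 36048\right) \left(-798747\right) = \left(\left(\frac{494}{313} - \frac{23215}{207632}\right) - 36048\right) \left(-798747\right) = \left(\frac{95303913}{64988816} - 36048\right) \left(-798747\right) = \left(- \frac{2342621535255}{64988816}\right) \left(-798747\right) = \frac{1871161923420325485}{64988816}$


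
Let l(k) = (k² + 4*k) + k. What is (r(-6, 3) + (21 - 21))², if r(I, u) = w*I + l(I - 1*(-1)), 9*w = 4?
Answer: 64/9 ≈ 7.1111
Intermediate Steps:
l(k) = k² + 5*k
w = 4/9 (w = (⅑)*4 = 4/9 ≈ 0.44444)
r(I, u) = 4*I/9 + (1 + I)*(6 + I) (r(I, u) = 4*I/9 + (I - 1*(-1))*(5 + (I - 1*(-1))) = 4*I/9 + (I + 1)*(5 + (I + 1)) = 4*I/9 + (1 + I)*(5 + (1 + I)) = 4*I/9 + (1 + I)*(6 + I))
(r(-6, 3) + (21 - 21))² = ((6 + (-6)² + (67/9)*(-6)) + (21 - 21))² = ((6 + 36 - 134/3) + 0)² = (-8/3 + 0)² = (-8/3)² = 64/9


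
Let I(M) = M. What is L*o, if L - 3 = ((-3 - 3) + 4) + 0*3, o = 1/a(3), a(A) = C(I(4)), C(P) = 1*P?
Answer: ¼ ≈ 0.25000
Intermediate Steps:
C(P) = P
a(A) = 4
o = ¼ (o = 1/4 = ¼ ≈ 0.25000)
L = 1 (L = 3 + (((-3 - 3) + 4) + 0*3) = 3 + ((-6 + 4) + 0) = 3 + (-2 + 0) = 3 - 2 = 1)
L*o = 1*(¼) = ¼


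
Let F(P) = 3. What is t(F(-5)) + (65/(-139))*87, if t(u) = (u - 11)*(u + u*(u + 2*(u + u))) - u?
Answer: -59448/139 ≈ -427.68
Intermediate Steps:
t(u) = -u + (-11 + u)*(u + 5*u**2) (t(u) = (-11 + u)*(u + u*(u + 2*(2*u))) - u = (-11 + u)*(u + u*(u + 4*u)) - u = (-11 + u)*(u + u*(5*u)) - u = (-11 + u)*(u + 5*u**2) - u = -u + (-11 + u)*(u + 5*u**2))
t(F(-5)) + (65/(-139))*87 = 3*(-12 - 54*3 + 5*3**2) + (65/(-139))*87 = 3*(-12 - 162 + 5*9) + (65*(-1/139))*87 = 3*(-12 - 162 + 45) - 65/139*87 = 3*(-129) - 5655/139 = -387 - 5655/139 = -59448/139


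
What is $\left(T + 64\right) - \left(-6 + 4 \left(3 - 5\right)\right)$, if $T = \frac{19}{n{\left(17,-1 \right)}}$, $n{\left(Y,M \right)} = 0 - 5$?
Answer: $\frac{371}{5} \approx 74.2$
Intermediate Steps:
$n{\left(Y,M \right)} = -5$
$T = - \frac{19}{5}$ ($T = \frac{19}{-5} = 19 \left(- \frac{1}{5}\right) = - \frac{19}{5} \approx -3.8$)
$\left(T + 64\right) - \left(-6 + 4 \left(3 - 5\right)\right) = \left(- \frac{19}{5} + 64\right) - \left(-6 + 4 \left(3 - 5\right)\right) = \frac{301}{5} + \left(6 - -8\right) = \frac{301}{5} + \left(6 + 8\right) = \frac{301}{5} + 14 = \frac{371}{5}$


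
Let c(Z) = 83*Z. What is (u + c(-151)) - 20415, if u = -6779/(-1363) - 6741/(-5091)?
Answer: -76194519804/2313011 ≈ -32942.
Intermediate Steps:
u = 14566624/2313011 (u = -6779*(-1/1363) - 6741*(-1/5091) = 6779/1363 + 2247/1697 = 14566624/2313011 ≈ 6.2977)
(u + c(-151)) - 20415 = (14566624/2313011 + 83*(-151)) - 20415 = (14566624/2313011 - 12533) - 20415 = -28974400239/2313011 - 20415 = -76194519804/2313011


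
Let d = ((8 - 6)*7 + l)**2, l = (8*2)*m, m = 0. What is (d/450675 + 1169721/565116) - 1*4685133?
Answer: -397742087120538163/84894551100 ≈ -4.6851e+6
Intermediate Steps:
l = 0 (l = (8*2)*0 = 16*0 = 0)
d = 196 (d = ((8 - 6)*7 + 0)**2 = (2*7 + 0)**2 = (14 + 0)**2 = 14**2 = 196)
(d/450675 + 1169721/565116) - 1*4685133 = (196/450675 + 1169721/565116) - 1*4685133 = (196*(1/450675) + 1169721*(1/565116)) - 4685133 = (196/450675 + 389907/188372) - 4685133 = 175758258137/84894551100 - 4685133 = -397742087120538163/84894551100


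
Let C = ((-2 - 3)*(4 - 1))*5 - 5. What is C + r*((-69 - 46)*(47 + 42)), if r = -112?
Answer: 1146240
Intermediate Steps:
C = -80 (C = -5*3*5 - 5 = -15*5 - 5 = -75 - 5 = -80)
C + r*((-69 - 46)*(47 + 42)) = -80 - 112*(-69 - 46)*(47 + 42) = -80 - (-12880)*89 = -80 - 112*(-10235) = -80 + 1146320 = 1146240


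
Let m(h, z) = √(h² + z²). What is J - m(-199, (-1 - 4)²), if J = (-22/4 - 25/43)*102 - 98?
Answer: -30887/43 - √40226 ≈ -918.87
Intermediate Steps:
J = -30887/43 (J = (-22*¼ - 25*1/43)*102 - 98 = (-11/2 - 25/43)*102 - 98 = -523/86*102 - 98 = -26673/43 - 98 = -30887/43 ≈ -718.30)
J - m(-199, (-1 - 4)²) = -30887/43 - √((-199)² + ((-1 - 4)²)²) = -30887/43 - √(39601 + ((-5)²)²) = -30887/43 - √(39601 + 25²) = -30887/43 - √(39601 + 625) = -30887/43 - √40226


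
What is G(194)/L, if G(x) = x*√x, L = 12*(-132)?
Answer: -97*√194/792 ≈ -1.7059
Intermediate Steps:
L = -1584
G(x) = x^(3/2)
G(194)/L = 194^(3/2)/(-1584) = (194*√194)*(-1/1584) = -97*√194/792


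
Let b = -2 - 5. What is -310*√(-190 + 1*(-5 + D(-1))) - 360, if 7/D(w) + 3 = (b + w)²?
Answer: -360 - 1240*I*√45323/61 ≈ -360.0 - 4327.6*I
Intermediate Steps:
b = -7
D(w) = 7/(-3 + (-7 + w)²)
-310*√(-190 + 1*(-5 + D(-1))) - 360 = -310*√(-190 + 1*(-5 + 7/(-3 + (-7 - 1)²))) - 360 = -310*√(-190 + 1*(-5 + 7/(-3 + (-8)²))) - 360 = -310*√(-190 + 1*(-5 + 7/(-3 + 64))) - 360 = -310*√(-190 + 1*(-5 + 7/61)) - 360 = -310*√(-190 + 1*(-298/61)) - 360 = -310*√(-190 - 298/61) - 360 = -1240*I*√45323/61 - 360 = -360 - 1240*I*√45323/61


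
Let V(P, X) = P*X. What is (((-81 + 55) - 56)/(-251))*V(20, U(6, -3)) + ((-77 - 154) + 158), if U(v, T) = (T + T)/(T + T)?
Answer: -16683/251 ≈ -66.466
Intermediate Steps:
U(v, T) = 1 (U(v, T) = (2*T)/((2*T)) = (2*T)*(1/(2*T)) = 1)
(((-81 + 55) - 56)/(-251))*V(20, U(6, -3)) + ((-77 - 154) + 158) = (((-81 + 55) - 56)/(-251))*(20*1) + ((-77 - 154) + 158) = ((-26 - 56)*(-1/251))*20 + (-231 + 158) = -82*(-1/251)*20 - 73 = (82/251)*20 - 73 = 1640/251 - 73 = -16683/251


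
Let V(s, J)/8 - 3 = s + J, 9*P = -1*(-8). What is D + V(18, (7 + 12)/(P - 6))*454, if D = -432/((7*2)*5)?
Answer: 50525232/805 ≈ 62764.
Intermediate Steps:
P = 8/9 (P = (-1*(-8))/9 = (⅑)*8 = 8/9 ≈ 0.88889)
D = -216/35 (D = -432/(14*5) = -432/70 = -432*1/70 = -216/35 ≈ -6.1714)
V(s, J) = 24 + 8*J + 8*s (V(s, J) = 24 + 8*(s + J) = 24 + 8*(J + s) = 24 + (8*J + 8*s) = 24 + 8*J + 8*s)
D + V(18, (7 + 12)/(P - 6))*454 = -216/35 + (24 + 8*((7 + 12)/(8/9 - 6)) + 8*18)*454 = -216/35 + (24 + 8*(19/(-46/9)) + 144)*454 = -216/35 + (24 + 8*(19*(-9/46)) + 144)*454 = -216/35 + (24 + 8*(-171/46) + 144)*454 = -216/35 + (24 - 684/23 + 144)*454 = -216/35 + (3180/23)*454 = -216/35 + 1443720/23 = 50525232/805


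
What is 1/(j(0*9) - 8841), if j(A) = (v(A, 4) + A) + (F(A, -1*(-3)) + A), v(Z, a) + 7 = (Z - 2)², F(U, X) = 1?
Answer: -1/8843 ≈ -0.00011308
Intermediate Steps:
v(Z, a) = -7 + (-2 + Z)² (v(Z, a) = -7 + (Z - 2)² = -7 + (-2 + Z)²)
j(A) = -6 + (-2 + A)² + 2*A (j(A) = ((-7 + (-2 + A)²) + A) + (1 + A) = (-7 + A + (-2 + A)²) + (1 + A) = -6 + (-2 + A)² + 2*A)
1/(j(0*9) - 8841) = 1/((-2 + (0*9)² - 0*9) - 8841) = 1/((-2 + 0² - 2*0) - 8841) = 1/((-2 + 0 + 0) - 8841) = 1/(-2 - 8841) = 1/(-8843) = -1/8843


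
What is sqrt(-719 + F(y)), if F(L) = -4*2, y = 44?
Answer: I*sqrt(727) ≈ 26.963*I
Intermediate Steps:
F(L) = -8
sqrt(-719 + F(y)) = sqrt(-719 - 8) = sqrt(-727) = I*sqrt(727)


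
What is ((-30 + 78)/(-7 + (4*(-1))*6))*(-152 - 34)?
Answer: 288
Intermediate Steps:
((-30 + 78)/(-7 + (4*(-1))*6))*(-152 - 34) = (48/(-7 - 4*6))*(-186) = (48/(-7 - 24))*(-186) = (48/(-31))*(-186) = (48*(-1/31))*(-186) = -48/31*(-186) = 288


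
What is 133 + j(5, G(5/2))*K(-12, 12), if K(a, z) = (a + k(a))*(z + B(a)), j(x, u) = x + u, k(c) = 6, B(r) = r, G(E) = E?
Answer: 133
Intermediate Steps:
j(x, u) = u + x
K(a, z) = (6 + a)*(a + z) (K(a, z) = (a + 6)*(z + a) = (6 + a)*(a + z))
133 + j(5, G(5/2))*K(-12, 12) = 133 + (5/2 + 5)*((-12)² + 6*(-12) + 6*12 - 12*12) = 133 + (5*(½) + 5)*(144 - 72 + 72 - 144) = 133 + (5/2 + 5)*0 = 133 + (15/2)*0 = 133 + 0 = 133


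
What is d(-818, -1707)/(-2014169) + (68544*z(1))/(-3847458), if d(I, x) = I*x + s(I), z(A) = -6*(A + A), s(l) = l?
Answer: -618741336572/1291571772067 ≈ -0.47906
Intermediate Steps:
z(A) = -12*A
d(I, x) = I + I*x (d(I, x) = I*x + I = I + I*x)
d(-818, -1707)/(-2014169) + (68544*z(1))/(-3847458) = -818*(1 - 1707)/(-2014169) + (68544*(-12*1))/(-3847458) = -818*(-1706)*(-1/2014169) + (68544*(-12))*(-1/3847458) = 1395508*(-1/2014169) - 822528*(-1/3847458) = -1395508/2014169 + 137088/641243 = -618741336572/1291571772067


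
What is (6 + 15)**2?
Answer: 441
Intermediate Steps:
(6 + 15)**2 = 21**2 = 441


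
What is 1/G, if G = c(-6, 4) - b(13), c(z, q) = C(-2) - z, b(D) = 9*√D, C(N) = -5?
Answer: -1/1052 - 9*√13/1052 ≈ -0.031797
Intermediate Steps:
c(z, q) = -5 - z
G = 1 - 9*√13 (G = (-5 - 1*(-6)) - 9*√13 = (-5 + 6) - 9*√13 = 1 - 9*√13 ≈ -31.450)
1/G = 1/(1 - 9*√13)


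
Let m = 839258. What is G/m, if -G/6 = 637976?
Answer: -1913928/419629 ≈ -4.5610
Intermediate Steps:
G = -3827856 (G = -6*637976 = -3827856)
G/m = -3827856/839258 = -3827856*1/839258 = -1913928/419629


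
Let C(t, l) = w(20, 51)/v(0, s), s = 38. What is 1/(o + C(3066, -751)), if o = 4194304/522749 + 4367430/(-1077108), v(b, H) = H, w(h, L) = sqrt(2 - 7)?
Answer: 6308649979560328249259377/25043135051898446723885487 - 41830786798070240546539*I*sqrt(5)/25043135051898446723885487 ≈ 0.25191 - 0.003735*I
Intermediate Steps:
w(h, L) = I*sqrt(5) (w(h, L) = sqrt(-5) = I*sqrt(5))
o = 372441454627/93842854982 (o = 4194304*(1/522749) + 4367430*(-1/1077108) = 4194304/522749 - 727905/179518 = 372441454627/93842854982 ≈ 3.9688)
C(t, l) = I*sqrt(5)/38 (C(t, l) = (I*sqrt(5))/38 = (I*sqrt(5))*(1/38) = I*sqrt(5)/38)
1/(o + C(3066, -751)) = 1/(372441454627/93842854982 + I*sqrt(5)/38)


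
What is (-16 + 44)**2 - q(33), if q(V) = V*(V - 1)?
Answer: -272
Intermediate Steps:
q(V) = V*(-1 + V)
(-16 + 44)**2 - q(33) = (-16 + 44)**2 - 33*(-1 + 33) = 28**2 - 33*32 = 784 - 1*1056 = 784 - 1056 = -272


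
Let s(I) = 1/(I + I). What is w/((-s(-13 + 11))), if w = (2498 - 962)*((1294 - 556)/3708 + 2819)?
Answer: 1784079360/103 ≈ 1.7321e+7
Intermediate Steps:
s(I) = 1/(2*I)
w = 446019840/103 (w = 1536*(738*(1/3708) + 2819) = 1536*(41/206 + 2819) = 1536*(580755/206) = 446019840/103 ≈ 4.3303e+6)
w/((-s(-13 + 11))) = 446019840/(103*((-1/(2*(-13 + 11))))) = 446019840/(103*((-1/(2*(-2))))) = 446019840/(103*((-(-1)/(2*2)))) = 446019840/(103*((-1*(-¼)))) = 446019840/(103*(¼)) = (446019840/103)*4 = 1784079360/103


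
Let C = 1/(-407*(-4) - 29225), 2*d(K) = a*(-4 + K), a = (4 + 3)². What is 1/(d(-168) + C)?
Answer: -27597/116293759 ≈ -0.00023730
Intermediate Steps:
a = 49 (a = 7² = 49)
d(K) = -98 + 49*K/2 (d(K) = (49*(-4 + K))/2 = (-196 + 49*K)/2 = -98 + 49*K/2)
C = -1/27597 (C = 1/(1628 - 29225) = 1/(-27597) = -1/27597 ≈ -3.6236e-5)
1/(d(-168) + C) = 1/((-98 + (49/2)*(-168)) - 1/27597) = 1/((-98 - 4116) - 1/27597) = 1/(-4214 - 1/27597) = 1/(-116293759/27597) = -27597/116293759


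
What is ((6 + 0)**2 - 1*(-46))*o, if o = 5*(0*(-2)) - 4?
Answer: -328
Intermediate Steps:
o = -4 (o = 5*0 - 4 = 0 - 4 = -4)
((6 + 0)**2 - 1*(-46))*o = ((6 + 0)**2 - 1*(-46))*(-4) = (6**2 + 46)*(-4) = (36 + 46)*(-4) = 82*(-4) = -328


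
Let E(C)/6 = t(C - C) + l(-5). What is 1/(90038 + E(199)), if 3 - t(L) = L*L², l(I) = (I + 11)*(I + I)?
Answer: 1/89696 ≈ 1.1149e-5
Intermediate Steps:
l(I) = 2*I*(11 + I) (l(I) = (11 + I)*(2*I) = 2*I*(11 + I))
t(L) = 3 - L³ (t(L) = 3 - L*L² = 3 - L³)
E(C) = -342 (E(C) = 6*((3 - (C - C)³) + 2*(-5)*(11 - 5)) = 6*((3 - 1*0³) + 2*(-5)*6) = 6*((3 - 1*0) - 60) = 6*((3 + 0) - 60) = 6*(3 - 60) = 6*(-57) = -342)
1/(90038 + E(199)) = 1/(90038 - 342) = 1/89696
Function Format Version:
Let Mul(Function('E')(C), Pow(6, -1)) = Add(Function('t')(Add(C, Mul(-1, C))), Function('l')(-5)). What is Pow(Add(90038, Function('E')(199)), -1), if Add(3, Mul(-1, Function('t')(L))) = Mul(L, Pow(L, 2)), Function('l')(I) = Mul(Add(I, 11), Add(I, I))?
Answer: Rational(1, 89696) ≈ 1.1149e-5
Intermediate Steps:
Function('l')(I) = Mul(2, I, Add(11, I)) (Function('l')(I) = Mul(Add(11, I), Mul(2, I)) = Mul(2, I, Add(11, I)))
Function('t')(L) = Add(3, Mul(-1, Pow(L, 3))) (Function('t')(L) = Add(3, Mul(-1, Mul(L, Pow(L, 2)))) = Add(3, Mul(-1, Pow(L, 3))))
Function('E')(C) = -342 (Function('E')(C) = Mul(6, Add(Add(3, Mul(-1, Pow(Add(C, Mul(-1, C)), 3))), Mul(2, -5, Add(11, -5)))) = Mul(6, Add(Add(3, Mul(-1, Pow(0, 3))), Mul(2, -5, 6))) = Mul(6, Add(Add(3, Mul(-1, 0)), -60)) = Mul(6, Add(Add(3, 0), -60)) = Mul(6, Add(3, -60)) = Mul(6, -57) = -342)
Pow(Add(90038, Function('E')(199)), -1) = Pow(Add(90038, -342), -1) = Pow(89696, -1) = Rational(1, 89696)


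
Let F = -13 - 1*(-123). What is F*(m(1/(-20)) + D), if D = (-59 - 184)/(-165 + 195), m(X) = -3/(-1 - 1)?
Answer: -726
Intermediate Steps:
F = 110 (F = -13 + 123 = 110)
m(X) = 3/2 (m(X) = -3/(-2) = -½*(-3) = 3/2)
D = -81/10 (D = -243/30 = -243*1/30 = -81/10 ≈ -8.1000)
F*(m(1/(-20)) + D) = 110*(3/2 - 81/10) = 110*(-33/5) = -726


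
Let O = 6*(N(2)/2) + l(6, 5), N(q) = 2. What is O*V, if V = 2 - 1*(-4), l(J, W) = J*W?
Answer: 216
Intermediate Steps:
O = 36 (O = 6*(2/2) + 6*5 = 6*(2*(½)) + 30 = 6*1 + 30 = 6 + 30 = 36)
V = 6 (V = 2 + 4 = 6)
O*V = 36*6 = 216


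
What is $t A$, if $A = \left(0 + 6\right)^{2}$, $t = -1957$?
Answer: $-70452$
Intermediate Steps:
$A = 36$ ($A = 6^{2} = 36$)
$t A = \left(-1957\right) 36 = -70452$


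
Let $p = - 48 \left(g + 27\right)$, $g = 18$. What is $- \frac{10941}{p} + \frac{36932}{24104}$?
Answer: $\frac{14312291}{2169360} \approx 6.5975$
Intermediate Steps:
$p = -2160$ ($p = - 48 \left(18 + 27\right) = \left(-48\right) 45 = -2160$)
$- \frac{10941}{p} + \frac{36932}{24104} = - \frac{10941}{-2160} + \frac{36932}{24104} = \left(-10941\right) \left(- \frac{1}{2160}\right) + 36932 \cdot \frac{1}{24104} = \frac{3647}{720} + \frac{9233}{6026} = \frac{14312291}{2169360}$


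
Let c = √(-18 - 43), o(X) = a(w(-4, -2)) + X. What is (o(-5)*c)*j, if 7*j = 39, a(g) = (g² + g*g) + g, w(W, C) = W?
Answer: 897*I*√61/7 ≈ 1000.8*I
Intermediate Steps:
a(g) = g + 2*g² (a(g) = (g² + g²) + g = 2*g² + g = g + 2*g²)
o(X) = 28 + X (o(X) = -4*(1 + 2*(-4)) + X = -4*(1 - 8) + X = -4*(-7) + X = 28 + X)
j = 39/7 (j = (⅐)*39 = 39/7 ≈ 5.5714)
c = I*√61 (c = √(-61) = I*√61 ≈ 7.8102*I)
(o(-5)*c)*j = ((28 - 5)*(I*√61))*(39/7) = (23*(I*√61))*(39/7) = (23*I*√61)*(39/7) = 897*I*√61/7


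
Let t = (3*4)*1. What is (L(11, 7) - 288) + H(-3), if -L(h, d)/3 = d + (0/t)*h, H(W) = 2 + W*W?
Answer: -298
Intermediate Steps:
t = 12 (t = 12*1 = 12)
H(W) = 2 + W²
L(h, d) = -3*d (L(h, d) = -3*(d + (0/12)*h) = -3*(d + (0*(1/12))*h) = -3*(d + 0*h) = -3*(d + 0) = -3*d)
(L(11, 7) - 288) + H(-3) = (-3*7 - 288) + (2 + (-3)²) = (-21 - 288) + (2 + 9) = -309 + 11 = -298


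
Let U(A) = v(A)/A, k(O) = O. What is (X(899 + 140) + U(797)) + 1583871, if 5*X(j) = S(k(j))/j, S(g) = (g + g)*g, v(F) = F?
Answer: 7921438/5 ≈ 1.5843e+6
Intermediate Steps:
S(g) = 2*g**2 (S(g) = (2*g)*g = 2*g**2)
X(j) = 2*j/5 (X(j) = ((2*j**2)/j)/5 = (2*j)/5 = 2*j/5)
U(A) = 1 (U(A) = A/A = 1)
(X(899 + 140) + U(797)) + 1583871 = (2*(899 + 140)/5 + 1) + 1583871 = ((2/5)*1039 + 1) + 1583871 = (2078/5 + 1) + 1583871 = 2083/5 + 1583871 = 7921438/5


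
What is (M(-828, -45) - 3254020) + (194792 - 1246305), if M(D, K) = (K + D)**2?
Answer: -3543404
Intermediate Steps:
M(D, K) = (D + K)**2
(M(-828, -45) - 3254020) + (194792 - 1246305) = ((-828 - 45)**2 - 3254020) + (194792 - 1246305) = ((-873)**2 - 3254020) - 1051513 = (762129 - 3254020) - 1051513 = -2491891 - 1051513 = -3543404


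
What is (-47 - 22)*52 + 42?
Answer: -3546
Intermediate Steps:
(-47 - 22)*52 + 42 = -69*52 + 42 = -3588 + 42 = -3546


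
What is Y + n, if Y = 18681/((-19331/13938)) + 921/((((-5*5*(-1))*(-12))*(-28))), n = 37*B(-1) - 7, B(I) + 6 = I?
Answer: -57187997891/4163600 ≈ -13735.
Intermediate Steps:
B(I) = -6 + I
n = -266 (n = 37*(-6 - 1) - 7 = 37*(-7) - 7 = -259 - 7 = -266)
Y = -56080480291/4163600 (Y = 18681/((-19331*1/13938)) + 921/(((-25*(-1)*(-12))*(-28))) = 18681/(-19331/13938) + 921/(((25*(-12))*(-28))) = 18681*(-13938/19331) + 921/((-300*(-28))) = -20028906/1487 + 921/8400 = -20028906/1487 + 921*(1/8400) = -20028906/1487 + 307/2800 = -56080480291/4163600 ≈ -13469.)
Y + n = -56080480291/4163600 - 266 = -57187997891/4163600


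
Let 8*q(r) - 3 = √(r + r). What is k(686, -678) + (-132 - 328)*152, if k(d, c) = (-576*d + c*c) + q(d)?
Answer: -42973/8 + 7*√7/4 ≈ -5367.0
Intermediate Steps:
q(r) = 3/8 + √2*√r/8 (q(r) = 3/8 + √(r + r)/8 = 3/8 + √(2*r)/8 = 3/8 + (√2*√r)/8 = 3/8 + √2*√r/8)
k(d, c) = 3/8 + c² - 576*d + √2*√d/8 (k(d, c) = (-576*d + c*c) + (3/8 + √2*√d/8) = (-576*d + c²) + (3/8 + √2*√d/8) = (c² - 576*d) + (3/8 + √2*√d/8) = 3/8 + c² - 576*d + √2*√d/8)
k(686, -678) + (-132 - 328)*152 = (3/8 + (-678)² - 576*686 + √2*√686/8) + (-132 - 328)*152 = (3/8 + 459684 - 395136 + √2*(7*√14)/8) - 460*152 = (3/8 + 459684 - 395136 + 7*√7/4) - 69920 = (516387/8 + 7*√7/4) - 69920 = -42973/8 + 7*√7/4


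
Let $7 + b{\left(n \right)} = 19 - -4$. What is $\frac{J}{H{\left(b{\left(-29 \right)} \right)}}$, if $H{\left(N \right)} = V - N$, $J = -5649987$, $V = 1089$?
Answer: $- \frac{5649987}{1073} \approx -5265.6$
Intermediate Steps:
$b{\left(n \right)} = 16$ ($b{\left(n \right)} = -7 + \left(19 - -4\right) = -7 + \left(19 + 4\right) = -7 + 23 = 16$)
$H{\left(N \right)} = 1089 - N$
$\frac{J}{H{\left(b{\left(-29 \right)} \right)}} = - \frac{5649987}{1089 - 16} = - \frac{5649987}{1073}$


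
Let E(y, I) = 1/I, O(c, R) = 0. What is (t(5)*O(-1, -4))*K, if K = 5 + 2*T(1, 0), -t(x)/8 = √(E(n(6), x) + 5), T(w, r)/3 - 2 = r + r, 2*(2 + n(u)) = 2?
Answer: 0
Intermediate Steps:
n(u) = -1 (n(u) = -2 + (½)*2 = -2 + 1 = -1)
E(y, I) = 1/I
T(w, r) = 6 + 6*r (T(w, r) = 6 + 3*(r + r) = 6 + 3*(2*r) = 6 + 6*r)
t(x) = -8*√(5 + 1/x) (t(x) = -8*√(1/x + 5) = -8*√(5 + 1/x))
K = 17 (K = 5 + 2*(6 + 6*0) = 5 + 2*(6 + 0) = 5 + 2*6 = 5 + 12 = 17)
(t(5)*O(-1, -4))*K = (-8*√(5 + 1/5)*0)*17 = (-8*√(5 + ⅕)*0)*17 = (-8*√130/5*0)*17 = 0*17 = 0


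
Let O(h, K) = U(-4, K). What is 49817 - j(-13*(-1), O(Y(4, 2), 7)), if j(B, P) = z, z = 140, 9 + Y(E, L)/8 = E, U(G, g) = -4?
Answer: 49677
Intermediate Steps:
Y(E, L) = -72 + 8*E
O(h, K) = -4
j(B, P) = 140
49817 - j(-13*(-1), O(Y(4, 2), 7)) = 49817 - 1*140 = 49817 - 140 = 49677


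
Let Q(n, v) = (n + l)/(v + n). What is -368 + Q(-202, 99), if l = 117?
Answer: -37819/103 ≈ -367.17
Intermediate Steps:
Q(n, v) = (117 + n)/(n + v) (Q(n, v) = (n + 117)/(v + n) = (117 + n)/(n + v))
-368 + Q(-202, 99) = -368 + (117 - 202)/(-202 + 99) = -368 - 85/(-103) = -368 - 1/103*(-85) = -368 + 85/103 = -37819/103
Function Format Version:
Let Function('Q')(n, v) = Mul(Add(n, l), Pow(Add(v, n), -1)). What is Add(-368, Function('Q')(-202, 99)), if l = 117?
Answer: Rational(-37819, 103) ≈ -367.17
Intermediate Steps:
Function('Q')(n, v) = Mul(Pow(Add(n, v), -1), Add(117, n)) (Function('Q')(n, v) = Mul(Add(n, 117), Pow(Add(v, n), -1)) = Mul(Add(117, n), Pow(Add(n, v), -1)) = Mul(Pow(Add(n, v), -1), Add(117, n)))
Add(-368, Function('Q')(-202, 99)) = Add(-368, Mul(Pow(Add(-202, 99), -1), Add(117, -202))) = Add(-368, Mul(Pow(-103, -1), -85)) = Add(-368, Mul(Rational(-1, 103), -85)) = Add(-368, Rational(85, 103)) = Rational(-37819, 103)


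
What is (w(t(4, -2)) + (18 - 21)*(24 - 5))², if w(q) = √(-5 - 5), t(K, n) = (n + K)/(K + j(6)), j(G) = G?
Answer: (-57 + I*√10)² ≈ 3239.0 - 360.5*I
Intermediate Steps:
t(K, n) = (K + n)/(6 + K) (t(K, n) = (n + K)/(K + 6) = (K + n)/(6 + K))
w(q) = I*√10 (w(q) = √(-10) = I*√10)
(w(t(4, -2)) + (18 - 21)*(24 - 5))² = (I*√10 + (18 - 21)*(24 - 5))² = (I*√10 - 3*19)² = (I*√10 - 57)² = (-57 + I*√10)²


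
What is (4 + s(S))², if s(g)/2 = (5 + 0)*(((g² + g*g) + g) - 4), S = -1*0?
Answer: 1296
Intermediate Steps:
S = 0
s(g) = -40 + 10*g + 20*g² (s(g) = 2*((5 + 0)*(((g² + g*g) + g) - 4)) = 2*(5*(((g² + g²) + g) - 4)) = 2*(5*((2*g² + g) - 4)) = 2*(5*((g + 2*g²) - 4)) = 2*(5*(-4 + g + 2*g²)) = 2*(-20 + 5*g + 10*g²) = -40 + 10*g + 20*g²)
(4 + s(S))² = (4 + (-40 + 10*0 + 20*0²))² = (4 + (-40 + 0 + 20*0))² = (4 + (-40 + 0 + 0))² = (4 - 40)² = (-36)² = 1296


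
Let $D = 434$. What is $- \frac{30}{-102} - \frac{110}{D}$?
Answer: $\frac{150}{3689} \approx 0.040661$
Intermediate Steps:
$- \frac{30}{-102} - \frac{110}{D} = - \frac{30}{-102} - \frac{110}{434} = \left(-30\right) \left(- \frac{1}{102}\right) - \frac{55}{217} = \frac{5}{17} - \frac{55}{217} = \frac{150}{3689}$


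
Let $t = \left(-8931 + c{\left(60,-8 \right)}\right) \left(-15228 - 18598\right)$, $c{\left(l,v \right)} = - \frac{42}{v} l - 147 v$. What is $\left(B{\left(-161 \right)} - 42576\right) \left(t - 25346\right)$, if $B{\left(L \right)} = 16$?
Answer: $-10709802400640$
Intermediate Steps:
$c{\left(l,v \right)} = - 147 v - \frac{42 l}{v}$ ($c{\left(l,v \right)} = - \frac{42 l}{v} - 147 v = - 147 v - \frac{42 l}{v}$)
$t = 251665440$ ($t = \left(-8931 - \left(-1176 + \frac{2520}{-8}\right)\right) \left(-15228 - 18598\right) = \left(-8931 + \left(1176 - 2520 \left(- \frac{1}{8}\right)\right)\right) \left(-33826\right) = \left(-8931 + \left(1176 + 315\right)\right) \left(-33826\right) = \left(-8931 + 1491\right) \left(-33826\right) = \left(-7440\right) \left(-33826\right) = 251665440$)
$\left(B{\left(-161 \right)} - 42576\right) \left(t - 25346\right) = \left(16 - 42576\right) \left(251665440 - 25346\right) = \left(-42560\right) 251640094 = -10709802400640$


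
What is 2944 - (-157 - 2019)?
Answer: 5120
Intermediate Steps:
2944 - (-157 - 2019) = 2944 - 1*(-2176) = 2944 + 2176 = 5120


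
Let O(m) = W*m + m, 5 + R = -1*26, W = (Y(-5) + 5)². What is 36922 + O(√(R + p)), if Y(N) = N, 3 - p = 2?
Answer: 36922 + I*√30 ≈ 36922.0 + 5.4772*I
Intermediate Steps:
p = 1 (p = 3 - 1*2 = 3 - 2 = 1)
W = 0 (W = (-5 + 5)² = 0² = 0)
R = -31 (R = -5 - 1*26 = -5 - 26 = -31)
O(m) = m (O(m) = 0*m + m = 0 + m = m)
36922 + O(√(R + p)) = 36922 + √(-31 + 1) = 36922 + √(-30) = 36922 + I*√30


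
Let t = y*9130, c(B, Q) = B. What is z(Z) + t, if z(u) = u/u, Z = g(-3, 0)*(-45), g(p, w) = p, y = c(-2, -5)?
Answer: -18259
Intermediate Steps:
y = -2
Z = 135 (Z = -3*(-45) = 135)
t = -18260 (t = -2*9130 = -18260)
z(u) = 1
z(Z) + t = 1 - 18260 = -18259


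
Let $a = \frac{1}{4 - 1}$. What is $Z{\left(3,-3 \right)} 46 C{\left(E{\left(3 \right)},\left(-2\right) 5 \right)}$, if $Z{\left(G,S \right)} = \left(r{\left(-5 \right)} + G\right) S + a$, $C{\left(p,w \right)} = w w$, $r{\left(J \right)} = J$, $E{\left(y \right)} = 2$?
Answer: $\frac{87400}{3} \approx 29133.0$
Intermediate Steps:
$C{\left(p,w \right)} = w^{2}$
$a = \frac{1}{3} \approx 0.33333$
$Z{\left(G,S \right)} = \frac{1}{3} + S \left(-5 + G\right)$ ($Z{\left(G,S \right)} = \left(-5 + G\right) S + \frac{1}{3} = S \left(-5 + G\right) + \frac{1}{3} = \frac{1}{3} + S \left(-5 + G\right)$)
$Z{\left(3,-3 \right)} 46 C{\left(E{\left(3 \right)},\left(-2\right) 5 \right)} = \left(\frac{1}{3} - -15 + 3 \left(-3\right)\right) 46 \left(\left(-2\right) 5\right)^{2} = \left(\frac{1}{3} + 15 - 9\right) 46 \left(-10\right)^{2} = \frac{19}{3} \cdot 46 \cdot 100 = \frac{874}{3} \cdot 100 = \frac{87400}{3}$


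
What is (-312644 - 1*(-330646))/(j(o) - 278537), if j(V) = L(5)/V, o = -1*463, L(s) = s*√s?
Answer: -537446993075153/8315680097221018 + 20837315*√5/8315680097221018 ≈ -0.064631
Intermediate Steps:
L(s) = s^(3/2)
o = -463
j(V) = 5*√5/V (j(V) = 5^(3/2)/V = (5*√5)/V = 5*√5/V)
(-312644 - 1*(-330646))/(j(o) - 278537) = (-312644 - 1*(-330646))/(5*√5/(-463) - 278537) = (-312644 + 330646)/(5*√5*(-1/463) - 278537) = 18002/(-5*√5/463 - 278537) = 18002/(-278537 - 5*√5/463)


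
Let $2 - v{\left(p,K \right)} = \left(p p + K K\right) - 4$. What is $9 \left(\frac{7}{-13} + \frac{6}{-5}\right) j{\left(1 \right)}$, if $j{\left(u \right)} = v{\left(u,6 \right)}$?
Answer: $\frac{31527}{65} \approx 485.03$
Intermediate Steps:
$v{\left(p,K \right)} = 6 - K^{2} - p^{2}$ ($v{\left(p,K \right)} = 2 - \left(\left(p p + K K\right) - 4\right) = 2 - \left(\left(p^{2} + K^{2}\right) - 4\right) = 2 - \left(\left(K^{2} + p^{2}\right) - 4\right) = 2 - \left(-4 + K^{2} + p^{2}\right) = 6 - K^{2} - p^{2}$)
$j{\left(u \right)} = -30 - u^{2}$ ($j{\left(u \right)} = 6 - 6^{2} - u^{2} = 6 - 36 - u^{2} = -30 - u^{2}$)
$9 \left(\frac{7}{-13} + \frac{6}{-5}\right) j{\left(1 \right)} = 9 \left(\frac{7}{-13} + \frac{6}{-5}\right) \left(-30 - 1^{2}\right) = 9 \left(7 \left(- \frac{1}{13}\right) + 6 \left(- \frac{1}{5}\right)\right) \left(-30 - 1\right) = 9 \left(- \frac{7}{13} - \frac{6}{5}\right) \left(-30 - 1\right) = 9 \left(- \frac{113}{65}\right) \left(-31\right) = \left(- \frac{1017}{65}\right) \left(-31\right) = \frac{31527}{65}$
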